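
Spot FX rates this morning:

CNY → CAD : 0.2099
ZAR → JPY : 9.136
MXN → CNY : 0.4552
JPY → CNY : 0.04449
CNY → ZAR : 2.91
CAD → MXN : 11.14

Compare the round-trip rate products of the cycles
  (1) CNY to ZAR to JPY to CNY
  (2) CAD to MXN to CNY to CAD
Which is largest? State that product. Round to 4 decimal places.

(1) 2.91 × 9.136 × 0.04449 = 1.18280
(2) 11.14 × 0.4552 × 0.2099 = 1.06439
Highest is cycle (1) at 1.1828 (>1, arbitrage).

1.1828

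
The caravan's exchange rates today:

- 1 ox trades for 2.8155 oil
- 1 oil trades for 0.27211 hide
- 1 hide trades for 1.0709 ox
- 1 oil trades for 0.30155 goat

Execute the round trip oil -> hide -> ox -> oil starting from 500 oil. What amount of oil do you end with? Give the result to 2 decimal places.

410.22

500 oil × 0.27211 = 136.055 hide
136.055 hide × 1.0709 = 145.7012995 ox
145.7012995 ox × 2.8155 = 410.22200874225 oil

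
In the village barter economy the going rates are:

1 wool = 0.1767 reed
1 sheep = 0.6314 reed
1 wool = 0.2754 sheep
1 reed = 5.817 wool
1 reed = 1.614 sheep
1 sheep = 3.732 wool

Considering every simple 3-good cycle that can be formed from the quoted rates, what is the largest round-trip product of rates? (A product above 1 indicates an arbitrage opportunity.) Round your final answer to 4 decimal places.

wool→reed→sheep→wool: 0.1767 × 1.614 × 3.732 = 1.06434
wool→sheep→reed→wool: 0.2754 × 0.6314 × 5.817 = 1.01150
Maximum is wool→reed→sheep→wool at 1.0643; arbitrage exists.

1.0643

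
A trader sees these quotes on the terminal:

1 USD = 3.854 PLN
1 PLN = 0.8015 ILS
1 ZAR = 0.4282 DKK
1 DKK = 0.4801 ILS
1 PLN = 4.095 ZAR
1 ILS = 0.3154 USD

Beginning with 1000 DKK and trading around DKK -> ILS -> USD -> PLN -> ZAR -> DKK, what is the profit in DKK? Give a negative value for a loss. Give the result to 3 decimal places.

23.306

1000 DKK × 0.4801 = 480.1 ILS
480.1 ILS × 0.3154 = 151.42354 USD
151.42354 USD × 3.854 = 583.58632316 PLN
583.58632316 PLN × 4.095 = 2389.7859933402 ZAR
2389.7859933402 ZAR × 0.4282 = 1023.30636234827364 DKK
Net change: 1023.30636234827364 − 1000 = 23.30636234827364 DKK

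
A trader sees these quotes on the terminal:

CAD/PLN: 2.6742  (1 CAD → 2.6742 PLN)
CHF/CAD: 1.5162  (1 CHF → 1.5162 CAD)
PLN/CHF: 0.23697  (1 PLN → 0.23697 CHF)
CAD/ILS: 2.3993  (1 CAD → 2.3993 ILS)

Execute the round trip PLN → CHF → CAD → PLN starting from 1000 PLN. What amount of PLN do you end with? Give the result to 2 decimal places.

960.82

1000 PLN × 0.23697 = 236.97 CHF
236.97 CHF × 1.5162 = 359.293914 CAD
359.293914 CAD × 2.6742 = 960.8237848188 PLN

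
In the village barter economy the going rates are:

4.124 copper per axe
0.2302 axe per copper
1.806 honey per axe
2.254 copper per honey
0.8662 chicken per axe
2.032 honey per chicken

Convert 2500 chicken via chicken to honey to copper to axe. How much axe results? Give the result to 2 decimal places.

2635.86

2500 chicken × 2.032 = 5080 honey
5080 honey × 2.254 = 11450.32 copper
11450.32 copper × 0.2302 = 2635.863664 axe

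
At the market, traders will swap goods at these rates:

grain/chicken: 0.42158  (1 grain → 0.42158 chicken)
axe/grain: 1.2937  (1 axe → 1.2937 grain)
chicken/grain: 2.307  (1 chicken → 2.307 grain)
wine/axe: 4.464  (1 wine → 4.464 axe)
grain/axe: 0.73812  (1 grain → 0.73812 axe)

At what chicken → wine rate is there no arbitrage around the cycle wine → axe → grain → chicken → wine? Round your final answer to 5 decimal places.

Known legs of the cycle: 4.464 × 1.2937 × 0.42158 = 2.434656877344
For no arbitrage the full-cycle product must be 1, so the missing rate is 1 / 2.434656877344 ≈ 0.4107355.

0.41074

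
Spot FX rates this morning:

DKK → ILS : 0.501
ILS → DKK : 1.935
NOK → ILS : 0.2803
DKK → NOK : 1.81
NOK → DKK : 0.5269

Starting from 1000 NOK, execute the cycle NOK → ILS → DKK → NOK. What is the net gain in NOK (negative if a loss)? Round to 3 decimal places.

1000 NOK × 0.2803 = 280.3 ILS
280.3 ILS × 1.935 = 542.3805 DKK
542.3805 DKK × 1.81 = 981.708705 NOK
Net change: 981.708705 − 1000 = -18.291295 NOK

-18.291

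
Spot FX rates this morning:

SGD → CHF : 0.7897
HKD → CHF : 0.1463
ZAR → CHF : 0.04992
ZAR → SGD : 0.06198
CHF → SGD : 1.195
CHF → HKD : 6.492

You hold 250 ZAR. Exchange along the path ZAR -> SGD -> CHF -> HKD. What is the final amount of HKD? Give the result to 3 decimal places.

250 ZAR × 0.06198 = 15.495 SGD
15.495 SGD × 0.7897 = 12.2364015 CHF
12.2364015 CHF × 6.492 = 79.438718538 HKD

79.439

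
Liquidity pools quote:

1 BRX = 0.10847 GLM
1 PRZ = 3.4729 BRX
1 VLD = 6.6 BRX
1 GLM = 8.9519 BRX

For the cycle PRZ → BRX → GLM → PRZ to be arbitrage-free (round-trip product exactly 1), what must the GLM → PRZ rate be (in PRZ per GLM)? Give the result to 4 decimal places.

2.6546

Known legs of the cycle: 3.4729 × 0.10847 = 0.376705463
For no arbitrage the full-cycle product must be 1, so the missing rate is 1 / 0.376705463 ≈ 2.654594.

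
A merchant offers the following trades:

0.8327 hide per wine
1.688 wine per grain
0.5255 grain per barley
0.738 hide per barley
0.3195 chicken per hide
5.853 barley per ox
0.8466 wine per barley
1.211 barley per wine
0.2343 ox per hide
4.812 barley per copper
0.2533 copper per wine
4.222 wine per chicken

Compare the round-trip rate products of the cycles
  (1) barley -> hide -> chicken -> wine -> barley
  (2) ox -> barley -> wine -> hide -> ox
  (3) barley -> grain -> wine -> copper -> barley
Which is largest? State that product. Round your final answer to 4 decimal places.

(1) 0.738 × 0.3195 × 4.222 × 1.211 = 1.20556
(2) 5.853 × 0.8466 × 0.8327 × 0.2343 = 0.96676
(3) 0.5255 × 1.688 × 0.2533 × 4.812 = 1.08120
Highest is cycle (1) at 1.2056 (>1, arbitrage).

1.2056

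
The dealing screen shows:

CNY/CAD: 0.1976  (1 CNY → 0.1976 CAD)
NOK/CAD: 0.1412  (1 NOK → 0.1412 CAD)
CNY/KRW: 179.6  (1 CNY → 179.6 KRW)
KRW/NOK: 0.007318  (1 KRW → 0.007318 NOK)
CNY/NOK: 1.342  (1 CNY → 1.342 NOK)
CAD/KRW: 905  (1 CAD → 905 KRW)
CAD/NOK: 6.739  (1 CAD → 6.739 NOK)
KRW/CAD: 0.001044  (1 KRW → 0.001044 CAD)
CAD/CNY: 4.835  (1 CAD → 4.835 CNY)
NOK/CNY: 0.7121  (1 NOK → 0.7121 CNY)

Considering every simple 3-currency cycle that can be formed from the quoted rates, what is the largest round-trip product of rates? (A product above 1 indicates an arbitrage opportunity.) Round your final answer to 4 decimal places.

CAD→NOK→CNY→CAD: 6.739 × 0.7121 × 0.1976 = 0.94825
NOK→CNY→KRW→NOK: 0.7121 × 179.6 × 0.007318 = 0.93592
CAD→KRW→NOK→CAD: 905 × 0.007318 × 0.1412 = 0.93514
CAD→CNY→NOK→CAD: 4.835 × 1.342 × 0.1412 = 0.91619
CAD→CNY→KRW→CAD: 4.835 × 179.6 × 0.001044 = 0.90657
Maximum is CAD→NOK→CNY→CAD at 0.9483; no arbitrage — every cycle loses value.

0.9483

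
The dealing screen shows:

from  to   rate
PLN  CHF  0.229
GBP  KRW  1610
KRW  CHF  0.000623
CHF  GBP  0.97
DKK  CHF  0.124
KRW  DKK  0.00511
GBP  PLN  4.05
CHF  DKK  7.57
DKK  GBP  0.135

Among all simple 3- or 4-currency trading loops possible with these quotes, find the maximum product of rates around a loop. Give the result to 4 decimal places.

KRW→DKK→GBP→KRW: 0.00511 × 0.135 × 1610 = 1.11066
CHF→DKK→GBP→KRW→CHF: 7.57 × 0.135 × 1610 × 0.000623 = 1.02505
CHF→GBP→KRW→DKK→CHF: 0.97 × 1610 × 0.00511 × 0.124 = 0.98956
CHF→GBP→KRW→CHF: 0.97 × 1610 × 0.000623 = 0.97294
PLN→CHF→DKK→GBP→PLN: 0.229 × 7.57 × 0.135 × 4.05 = 0.94781
PLN→CHF→GBP→PLN: 0.229 × 0.97 × 4.05 = 0.89963
Maximum is KRW→DKK→GBP→KRW at 1.1107; arbitrage exists.

1.1107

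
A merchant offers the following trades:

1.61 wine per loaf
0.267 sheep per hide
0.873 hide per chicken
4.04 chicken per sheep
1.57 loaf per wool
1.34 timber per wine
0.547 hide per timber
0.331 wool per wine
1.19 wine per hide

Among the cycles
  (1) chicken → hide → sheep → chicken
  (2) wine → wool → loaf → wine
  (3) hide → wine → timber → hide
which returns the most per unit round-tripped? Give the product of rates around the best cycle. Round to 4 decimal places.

(1) 0.873 × 0.267 × 4.04 = 0.94169
(2) 0.331 × 1.57 × 1.61 = 0.83667
(3) 1.19 × 1.34 × 0.547 = 0.87225
Highest is cycle (1) at 0.9417 (≤1, no arbitrage).

0.9417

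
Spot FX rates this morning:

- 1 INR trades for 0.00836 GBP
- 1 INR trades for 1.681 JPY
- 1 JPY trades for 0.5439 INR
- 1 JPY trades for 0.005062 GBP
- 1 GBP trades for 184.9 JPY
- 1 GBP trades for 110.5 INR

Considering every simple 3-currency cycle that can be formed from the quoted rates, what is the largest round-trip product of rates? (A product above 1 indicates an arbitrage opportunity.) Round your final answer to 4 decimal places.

0.9403

GBP→INR→JPY→GBP: 110.5 × 1.681 × 0.005062 = 0.94027
GBP→JPY→INR→GBP: 184.9 × 0.5439 × 0.00836 = 0.84074
Maximum is GBP→INR→JPY→GBP at 0.9403; no arbitrage — every cycle loses value.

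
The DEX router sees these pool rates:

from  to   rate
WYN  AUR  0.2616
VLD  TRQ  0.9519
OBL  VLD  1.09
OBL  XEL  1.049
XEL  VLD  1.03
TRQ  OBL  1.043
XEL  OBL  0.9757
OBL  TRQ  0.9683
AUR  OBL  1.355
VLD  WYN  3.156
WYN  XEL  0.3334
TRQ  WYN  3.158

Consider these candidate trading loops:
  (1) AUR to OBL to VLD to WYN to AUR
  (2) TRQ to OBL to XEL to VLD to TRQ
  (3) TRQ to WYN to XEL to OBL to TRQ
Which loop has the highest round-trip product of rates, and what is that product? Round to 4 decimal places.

(1) 1.355 × 1.09 × 3.156 × 0.2616 = 1.21938
(2) 1.043 × 1.049 × 1.03 × 0.9519 = 1.07272
(3) 3.158 × 0.3334 × 0.9757 × 0.9683 = 0.99473
Highest is cycle (1) at 1.2194 (>1, arbitrage).

1.2194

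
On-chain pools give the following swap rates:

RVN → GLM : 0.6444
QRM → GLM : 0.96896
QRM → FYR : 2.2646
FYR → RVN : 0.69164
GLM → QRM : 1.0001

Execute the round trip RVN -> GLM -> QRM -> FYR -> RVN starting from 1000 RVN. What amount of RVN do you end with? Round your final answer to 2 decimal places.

1000 RVN × 0.6444 = 644.4 GLM
644.4 GLM × 1.0001 = 644.46444 QRM
644.46444 QRM × 2.2646 = 1459.454170824 FYR
1459.454170824 FYR × 0.69164 = 1009.41688270871136 RVN

1009.42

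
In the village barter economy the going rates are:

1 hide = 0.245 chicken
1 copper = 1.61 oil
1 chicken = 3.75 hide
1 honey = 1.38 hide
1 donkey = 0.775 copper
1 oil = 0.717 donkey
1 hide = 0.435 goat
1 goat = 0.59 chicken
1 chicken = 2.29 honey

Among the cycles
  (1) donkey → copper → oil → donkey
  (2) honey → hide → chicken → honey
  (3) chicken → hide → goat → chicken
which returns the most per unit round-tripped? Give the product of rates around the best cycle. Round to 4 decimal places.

0.9624

(1) 0.775 × 1.61 × 0.717 = 0.89464
(2) 1.38 × 0.245 × 2.29 = 0.77425
(3) 3.75 × 0.435 × 0.59 = 0.96244
Highest is cycle (3) at 0.9624 (≤1, no arbitrage).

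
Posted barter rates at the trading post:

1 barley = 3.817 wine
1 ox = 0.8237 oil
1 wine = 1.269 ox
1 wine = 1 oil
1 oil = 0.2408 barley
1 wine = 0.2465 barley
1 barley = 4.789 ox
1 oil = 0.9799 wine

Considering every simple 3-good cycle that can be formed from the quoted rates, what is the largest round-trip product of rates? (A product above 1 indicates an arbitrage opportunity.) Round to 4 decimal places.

wine→ox→oil→wine: 1.269 × 0.8237 × 0.9799 = 1.02427
ox→oil→barley→ox: 0.8237 × 0.2408 × 4.789 = 0.94988
wine→oil→barley→wine: 1 × 0.2408 × 3.817 = 0.91913
Maximum is wine→ox→oil→wine at 1.0243; arbitrage exists.

1.0243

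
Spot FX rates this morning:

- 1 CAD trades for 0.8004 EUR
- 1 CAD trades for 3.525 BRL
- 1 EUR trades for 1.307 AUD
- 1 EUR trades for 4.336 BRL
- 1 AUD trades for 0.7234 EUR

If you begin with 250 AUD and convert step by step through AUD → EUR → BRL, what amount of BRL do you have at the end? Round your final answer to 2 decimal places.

250 AUD × 0.7234 = 180.85 EUR
180.85 EUR × 4.336 = 784.1656 BRL

784.17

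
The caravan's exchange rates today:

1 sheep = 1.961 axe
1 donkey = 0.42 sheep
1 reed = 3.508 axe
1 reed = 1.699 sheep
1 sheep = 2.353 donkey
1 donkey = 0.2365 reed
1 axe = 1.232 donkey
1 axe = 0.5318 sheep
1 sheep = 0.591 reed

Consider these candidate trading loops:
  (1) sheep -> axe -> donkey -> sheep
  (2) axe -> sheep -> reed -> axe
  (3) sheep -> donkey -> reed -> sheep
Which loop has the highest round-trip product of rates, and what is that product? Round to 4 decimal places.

(1) 1.961 × 1.232 × 0.42 = 1.01470
(2) 0.5318 × 0.591 × 3.508 = 1.10254
(3) 2.353 × 0.2365 × 1.699 = 0.94547
Highest is cycle (2) at 1.1025 (>1, arbitrage).

1.1025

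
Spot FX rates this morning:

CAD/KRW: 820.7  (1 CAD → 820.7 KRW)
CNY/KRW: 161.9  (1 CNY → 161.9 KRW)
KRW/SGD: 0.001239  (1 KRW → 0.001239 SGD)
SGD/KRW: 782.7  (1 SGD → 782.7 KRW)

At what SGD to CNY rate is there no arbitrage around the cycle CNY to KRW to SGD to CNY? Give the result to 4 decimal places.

Known legs of the cycle: 161.9 × 0.001239 = 0.2005941
For no arbitrage the full-cycle product must be 1, so the missing rate is 1 / 0.2005941 ≈ 4.985191.

4.9852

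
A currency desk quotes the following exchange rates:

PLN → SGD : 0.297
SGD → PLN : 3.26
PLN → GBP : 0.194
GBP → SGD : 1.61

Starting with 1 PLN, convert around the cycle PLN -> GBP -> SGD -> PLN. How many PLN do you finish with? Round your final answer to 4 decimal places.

1 PLN × 0.194 = 0.194 GBP
0.194 GBP × 1.61 = 0.31234 SGD
0.31234 SGD × 3.26 = 1.0182284 PLN

1.0182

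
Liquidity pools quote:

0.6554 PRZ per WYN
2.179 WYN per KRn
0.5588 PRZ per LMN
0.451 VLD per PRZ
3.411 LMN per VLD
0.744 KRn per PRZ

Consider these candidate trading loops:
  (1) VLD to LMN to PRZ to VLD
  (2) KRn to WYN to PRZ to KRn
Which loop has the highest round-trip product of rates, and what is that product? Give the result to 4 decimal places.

(1) 3.411 × 0.5588 × 0.451 = 0.85964
(2) 2.179 × 0.6554 × 0.744 = 1.06252
Highest is cycle (2) at 1.0625 (>1, arbitrage).

1.0625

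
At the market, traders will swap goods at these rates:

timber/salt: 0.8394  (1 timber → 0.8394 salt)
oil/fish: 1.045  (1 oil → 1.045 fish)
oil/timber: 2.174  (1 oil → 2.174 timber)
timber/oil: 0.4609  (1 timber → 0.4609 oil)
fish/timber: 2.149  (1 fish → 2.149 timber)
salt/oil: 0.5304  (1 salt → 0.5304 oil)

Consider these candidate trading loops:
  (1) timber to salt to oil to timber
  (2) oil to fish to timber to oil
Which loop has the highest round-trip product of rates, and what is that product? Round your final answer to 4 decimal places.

(1) 0.8394 × 0.5304 × 2.174 = 0.96790
(2) 1.045 × 2.149 × 0.4609 = 1.03505
Highest is cycle (2) at 1.0350 (>1, arbitrage).

1.0350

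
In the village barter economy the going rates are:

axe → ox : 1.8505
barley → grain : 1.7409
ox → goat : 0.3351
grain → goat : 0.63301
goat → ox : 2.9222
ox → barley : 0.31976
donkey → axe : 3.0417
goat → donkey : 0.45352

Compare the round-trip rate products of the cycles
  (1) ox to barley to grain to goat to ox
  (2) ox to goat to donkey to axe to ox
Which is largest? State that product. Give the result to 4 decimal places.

1.0297

(1) 0.31976 × 1.7409 × 0.63301 × 2.9222 = 1.02972
(2) 0.3351 × 0.45352 × 3.0417 × 1.8505 = 0.85541
Highest is cycle (1) at 1.0297 (>1, arbitrage).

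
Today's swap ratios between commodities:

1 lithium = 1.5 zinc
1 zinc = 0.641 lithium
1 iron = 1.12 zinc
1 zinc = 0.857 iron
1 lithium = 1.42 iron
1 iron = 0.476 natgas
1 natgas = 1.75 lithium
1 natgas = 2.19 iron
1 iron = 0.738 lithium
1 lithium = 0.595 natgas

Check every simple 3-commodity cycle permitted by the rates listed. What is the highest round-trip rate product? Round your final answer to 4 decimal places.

natgas→lithium→iron→natgas: 1.75 × 1.42 × 0.476 = 1.18286
iron→zinc→lithium→iron: 1.12 × 0.641 × 1.42 = 1.01945
natgas→iron→lithium→natgas: 2.19 × 0.738 × 0.595 = 0.96165
iron→lithium→zinc→iron: 0.738 × 1.5 × 0.857 = 0.94870
Maximum is natgas→lithium→iron→natgas at 1.1829; arbitrage exists.

1.1829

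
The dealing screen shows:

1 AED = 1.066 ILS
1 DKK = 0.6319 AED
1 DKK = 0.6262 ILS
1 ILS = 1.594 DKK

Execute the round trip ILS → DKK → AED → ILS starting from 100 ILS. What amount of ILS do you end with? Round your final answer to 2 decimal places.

107.37

100 ILS × 1.594 = 159.4 DKK
159.4 DKK × 0.6319 = 100.72486 AED
100.72486 AED × 1.066 = 107.37270076 ILS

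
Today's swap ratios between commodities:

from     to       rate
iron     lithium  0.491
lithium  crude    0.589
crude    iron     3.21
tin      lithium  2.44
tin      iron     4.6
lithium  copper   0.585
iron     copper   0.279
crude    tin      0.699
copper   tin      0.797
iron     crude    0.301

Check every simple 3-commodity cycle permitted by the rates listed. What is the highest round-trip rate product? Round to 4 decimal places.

tin→lithium→copper→tin: 2.44 × 0.585 × 0.797 = 1.13764
tin→iron→copper→tin: 4.6 × 0.279 × 0.797 = 1.02287
tin→lithium→crude→tin: 2.44 × 0.589 × 0.699 = 1.00457
tin→iron→crude→tin: 4.6 × 0.301 × 0.699 = 0.96784
crude→iron→lithium→crude: 3.21 × 0.491 × 0.589 = 0.92833
Maximum is tin→lithium→copper→tin at 1.1376; arbitrage exists.

1.1376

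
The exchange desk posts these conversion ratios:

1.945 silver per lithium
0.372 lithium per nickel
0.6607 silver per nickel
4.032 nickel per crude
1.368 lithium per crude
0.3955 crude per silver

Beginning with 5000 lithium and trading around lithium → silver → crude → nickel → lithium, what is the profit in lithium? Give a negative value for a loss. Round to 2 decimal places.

768.99

5000 lithium × 1.945 = 9725 silver
9725 silver × 0.3955 = 3846.2375 crude
3846.2375 crude × 4.032 = 15508.0296 nickel
15508.0296 nickel × 0.372 = 5768.9870112 lithium
Net change: 5768.9870112 − 5000 = 768.9870112 lithium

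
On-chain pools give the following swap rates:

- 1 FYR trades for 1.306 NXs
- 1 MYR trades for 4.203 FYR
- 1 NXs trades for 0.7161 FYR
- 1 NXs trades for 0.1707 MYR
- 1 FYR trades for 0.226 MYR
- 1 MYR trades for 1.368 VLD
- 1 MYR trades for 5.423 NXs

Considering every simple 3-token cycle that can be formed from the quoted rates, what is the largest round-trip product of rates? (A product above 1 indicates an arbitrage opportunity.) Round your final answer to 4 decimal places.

0.9370

NXs→MYR→FYR→NXs: 0.1707 × 4.203 × 1.306 = 0.93699
NXs→FYR→MYR→NXs: 0.7161 × 0.226 × 5.423 = 0.87765
Maximum is NXs→MYR→FYR→NXs at 0.9370; no arbitrage — every cycle loses value.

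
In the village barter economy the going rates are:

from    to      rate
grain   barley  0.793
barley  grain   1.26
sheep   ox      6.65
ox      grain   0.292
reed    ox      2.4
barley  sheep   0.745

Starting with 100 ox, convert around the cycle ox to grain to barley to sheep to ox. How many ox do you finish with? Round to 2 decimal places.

114.72

100 ox × 0.292 = 29.2 grain
29.2 grain × 0.793 = 23.1556 barley
23.1556 barley × 0.745 = 17.250922 sheep
17.250922 sheep × 6.65 = 114.7186313 ox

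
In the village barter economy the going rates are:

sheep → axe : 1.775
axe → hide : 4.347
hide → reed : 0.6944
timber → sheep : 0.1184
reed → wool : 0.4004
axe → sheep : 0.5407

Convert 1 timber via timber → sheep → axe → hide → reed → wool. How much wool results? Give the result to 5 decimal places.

1 timber × 0.1184 = 0.1184 sheep
0.1184 sheep × 1.775 = 0.21016 axe
0.21016 axe × 4.347 = 0.91356552 hide
0.91356552 hide × 0.6944 = 0.634379897088 reed
0.634379897088 reed × 0.4004 = 0.2540057107940352 wool

0.25401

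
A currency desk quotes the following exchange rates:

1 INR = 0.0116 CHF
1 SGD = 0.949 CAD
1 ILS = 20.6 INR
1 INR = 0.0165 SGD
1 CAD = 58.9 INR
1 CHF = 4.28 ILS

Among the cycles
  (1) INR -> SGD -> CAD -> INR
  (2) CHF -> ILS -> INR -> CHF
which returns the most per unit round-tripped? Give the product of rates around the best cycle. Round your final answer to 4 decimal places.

1.0227

(1) 0.0165 × 0.949 × 58.9 = 0.92229
(2) 4.28 × 20.6 × 0.0116 = 1.02275
Highest is cycle (2) at 1.0227 (>1, arbitrage).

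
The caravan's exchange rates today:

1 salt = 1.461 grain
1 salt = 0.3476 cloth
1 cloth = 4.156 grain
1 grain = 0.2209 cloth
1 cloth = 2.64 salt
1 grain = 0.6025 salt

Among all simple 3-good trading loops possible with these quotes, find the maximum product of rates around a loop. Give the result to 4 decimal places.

grain→salt→cloth→grain: 0.6025 × 0.3476 × 4.156 = 0.87039
grain→cloth→salt→grain: 0.2209 × 2.64 × 1.461 = 0.85202
Maximum is grain→salt→cloth→grain at 0.8704; no arbitrage — every cycle loses value.

0.8704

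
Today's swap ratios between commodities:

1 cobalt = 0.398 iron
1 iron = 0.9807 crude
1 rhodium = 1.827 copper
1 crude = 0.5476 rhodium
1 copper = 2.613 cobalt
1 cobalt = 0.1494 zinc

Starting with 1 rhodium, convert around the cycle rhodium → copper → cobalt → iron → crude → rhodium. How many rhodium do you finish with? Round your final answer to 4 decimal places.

1 rhodium × 1.827 = 1.827 copper
1.827 copper × 2.613 = 4.773951 cobalt
4.773951 cobalt × 0.398 = 1.900032498 iron
1.900032498 iron × 0.9807 = 1.8633618707886 crude
1.8633618707886 crude × 0.5476 = 1.02037696044383736 rhodium

1.0204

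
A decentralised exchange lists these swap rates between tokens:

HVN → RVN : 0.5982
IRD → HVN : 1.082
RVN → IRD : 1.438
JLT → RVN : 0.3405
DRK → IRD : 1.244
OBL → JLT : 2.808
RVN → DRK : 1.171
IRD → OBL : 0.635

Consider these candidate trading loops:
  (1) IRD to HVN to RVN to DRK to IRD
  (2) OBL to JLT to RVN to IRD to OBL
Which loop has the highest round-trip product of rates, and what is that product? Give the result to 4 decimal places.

(1) 1.082 × 0.5982 × 1.171 × 1.244 = 0.94287
(2) 2.808 × 0.3405 × 1.438 × 0.635 = 0.87307
Highest is cycle (1) at 0.9429 (≤1, no arbitrage).

0.9429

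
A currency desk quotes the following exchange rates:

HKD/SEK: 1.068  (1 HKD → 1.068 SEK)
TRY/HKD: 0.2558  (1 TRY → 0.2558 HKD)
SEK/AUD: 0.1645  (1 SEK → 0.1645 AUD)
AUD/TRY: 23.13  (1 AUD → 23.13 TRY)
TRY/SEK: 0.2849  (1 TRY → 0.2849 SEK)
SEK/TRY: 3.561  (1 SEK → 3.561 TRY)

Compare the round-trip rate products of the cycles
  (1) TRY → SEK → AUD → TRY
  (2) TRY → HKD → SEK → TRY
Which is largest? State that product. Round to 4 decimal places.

1.0840

(1) 0.2849 × 0.1645 × 23.13 = 1.08401
(2) 0.2558 × 1.068 × 3.561 = 0.97285
Highest is cycle (1) at 1.0840 (>1, arbitrage).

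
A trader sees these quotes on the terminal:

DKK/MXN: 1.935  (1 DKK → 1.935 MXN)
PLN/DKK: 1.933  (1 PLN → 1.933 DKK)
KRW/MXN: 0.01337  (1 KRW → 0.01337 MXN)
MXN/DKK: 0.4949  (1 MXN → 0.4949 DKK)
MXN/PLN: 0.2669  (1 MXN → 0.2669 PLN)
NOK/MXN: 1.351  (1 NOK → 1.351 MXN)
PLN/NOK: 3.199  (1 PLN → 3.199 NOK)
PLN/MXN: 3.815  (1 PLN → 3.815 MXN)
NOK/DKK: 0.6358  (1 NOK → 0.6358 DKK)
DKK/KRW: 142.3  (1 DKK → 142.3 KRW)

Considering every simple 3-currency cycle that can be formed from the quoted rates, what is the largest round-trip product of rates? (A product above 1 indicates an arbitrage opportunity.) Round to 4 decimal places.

MXN→PLN→NOK→MXN: 0.2669 × 3.199 × 1.351 = 1.15350
MXN→PLN→DKK→MXN: 0.2669 × 1.933 × 1.935 = 0.99830
MXN→DKK→KRW→MXN: 0.4949 × 142.3 × 0.01337 = 0.94157
Maximum is MXN→PLN→NOK→MXN at 1.1535; arbitrage exists.

1.1535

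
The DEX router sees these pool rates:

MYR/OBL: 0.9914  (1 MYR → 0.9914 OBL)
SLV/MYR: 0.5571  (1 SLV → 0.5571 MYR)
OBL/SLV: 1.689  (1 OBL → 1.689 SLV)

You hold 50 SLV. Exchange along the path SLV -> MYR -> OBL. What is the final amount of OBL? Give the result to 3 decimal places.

50 SLV × 0.5571 = 27.855 MYR
27.855 MYR × 0.9914 = 27.615447 OBL

27.615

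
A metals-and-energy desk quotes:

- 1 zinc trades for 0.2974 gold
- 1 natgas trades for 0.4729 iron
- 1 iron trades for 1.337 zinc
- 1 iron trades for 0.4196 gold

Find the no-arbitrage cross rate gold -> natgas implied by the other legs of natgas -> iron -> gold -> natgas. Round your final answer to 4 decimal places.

5.0396

Known legs of the cycle: 0.4729 × 0.4196 = 0.19842884
For no arbitrage the full-cycle product must be 1, so the missing rate is 1 / 0.19842884 ≈ 5.039590.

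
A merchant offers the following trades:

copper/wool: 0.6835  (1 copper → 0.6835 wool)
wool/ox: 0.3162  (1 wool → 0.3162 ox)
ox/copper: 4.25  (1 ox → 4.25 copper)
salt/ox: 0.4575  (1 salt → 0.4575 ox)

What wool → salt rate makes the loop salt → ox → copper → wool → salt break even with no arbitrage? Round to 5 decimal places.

0.75246

Known legs of the cycle: 0.4575 × 4.25 × 0.6835 = 1.3289803125
For no arbitrage the full-cycle product must be 1, so the missing rate is 1 / 1.3289803125 ≈ 0.7524566.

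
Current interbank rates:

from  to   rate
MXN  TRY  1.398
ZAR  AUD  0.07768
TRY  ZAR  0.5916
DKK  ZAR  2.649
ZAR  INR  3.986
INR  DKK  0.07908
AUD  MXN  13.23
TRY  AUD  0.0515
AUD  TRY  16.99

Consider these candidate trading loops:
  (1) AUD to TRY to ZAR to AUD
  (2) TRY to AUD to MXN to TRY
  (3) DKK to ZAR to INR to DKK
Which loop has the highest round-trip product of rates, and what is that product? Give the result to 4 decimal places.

(1) 16.99 × 0.5916 × 0.07768 = 0.78078
(2) 0.0515 × 13.23 × 1.398 = 0.95252
(3) 2.649 × 3.986 × 0.07908 = 0.83500
Highest is cycle (2) at 0.9525 (≤1, no arbitrage).

0.9525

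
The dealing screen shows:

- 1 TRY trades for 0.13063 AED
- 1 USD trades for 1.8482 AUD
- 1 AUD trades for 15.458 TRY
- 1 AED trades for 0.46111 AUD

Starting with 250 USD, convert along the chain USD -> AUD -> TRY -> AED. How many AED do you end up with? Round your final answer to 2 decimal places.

250 USD × 1.8482 = 462.05 AUD
462.05 AUD × 15.458 = 7142.3689 TRY
7142.3689 TRY × 0.13063 = 933.007649407 AED

933.01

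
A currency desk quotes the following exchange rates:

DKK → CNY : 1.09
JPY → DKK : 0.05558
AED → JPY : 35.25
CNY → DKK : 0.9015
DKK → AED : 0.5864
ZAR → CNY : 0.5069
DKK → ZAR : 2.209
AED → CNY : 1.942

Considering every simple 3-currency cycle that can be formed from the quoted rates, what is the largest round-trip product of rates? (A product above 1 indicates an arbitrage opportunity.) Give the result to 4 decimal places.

1.1489

DKK→AED→JPY→DKK: 0.5864 × 35.25 × 0.05558 = 1.14887
DKK→AED→CNY→DKK: 0.5864 × 1.942 × 0.9015 = 1.02662
ZAR→CNY→DKK→ZAR: 0.5069 × 0.9015 × 2.209 = 1.00945
Maximum is DKK→AED→JPY→DKK at 1.1489; arbitrage exists.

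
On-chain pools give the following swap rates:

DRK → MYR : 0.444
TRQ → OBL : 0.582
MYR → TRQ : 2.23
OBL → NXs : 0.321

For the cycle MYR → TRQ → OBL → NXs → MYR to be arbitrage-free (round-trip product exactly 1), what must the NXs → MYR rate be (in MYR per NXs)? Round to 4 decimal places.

2.4003

Known legs of the cycle: 2.23 × 0.582 × 0.321 = 0.41661306
For no arbitrage the full-cycle product must be 1, so the missing rate is 1 / 0.41661306 ≈ 2.400309.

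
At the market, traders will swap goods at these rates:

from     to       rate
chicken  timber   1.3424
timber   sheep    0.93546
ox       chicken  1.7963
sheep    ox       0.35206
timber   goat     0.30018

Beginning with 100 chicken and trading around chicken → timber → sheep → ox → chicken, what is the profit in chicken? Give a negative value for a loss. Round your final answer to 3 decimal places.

100 chicken × 1.3424 = 134.24 timber
134.24 timber × 0.93546 = 125.5761504 sheep
125.5761504 sheep × 0.35206 = 44.210339509824 ox
44.210339509824 ox × 1.7963 = 79.4150328614968512 chicken
Net change: 79.4150328614968512 − 100 = -20.5849671385031488 chicken

-20.585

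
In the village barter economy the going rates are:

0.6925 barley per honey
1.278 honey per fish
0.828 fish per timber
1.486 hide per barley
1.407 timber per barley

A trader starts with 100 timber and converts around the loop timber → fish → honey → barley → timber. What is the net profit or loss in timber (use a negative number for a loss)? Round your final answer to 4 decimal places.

100 timber × 0.828 = 82.8 fish
82.8 fish × 1.278 = 105.8184 honey
105.8184 honey × 0.6925 = 73.279242 barley
73.279242 barley × 1.407 = 103.103893494 timber
Net change: 103.103893494 − 100 = 3.103893494 timber

3.1039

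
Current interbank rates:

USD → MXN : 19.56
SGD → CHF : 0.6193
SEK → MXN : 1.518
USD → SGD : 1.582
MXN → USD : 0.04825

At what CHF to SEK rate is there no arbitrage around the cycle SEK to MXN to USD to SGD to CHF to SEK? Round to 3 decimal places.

Known legs of the cycle: 1.518 × 0.04825 × 1.582 × 0.6193 = 0.0717590446881
For no arbitrage the full-cycle product must be 1, so the missing rate is 1 / 0.0717590446881 ≈ 13.93553.

13.936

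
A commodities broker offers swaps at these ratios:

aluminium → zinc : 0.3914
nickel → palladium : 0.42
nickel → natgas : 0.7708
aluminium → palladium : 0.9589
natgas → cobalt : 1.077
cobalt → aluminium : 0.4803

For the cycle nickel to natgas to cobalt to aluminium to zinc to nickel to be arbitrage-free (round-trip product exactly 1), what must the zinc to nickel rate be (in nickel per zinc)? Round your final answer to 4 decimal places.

6.4078

Known legs of the cycle: 0.7708 × 1.077 × 0.4803 × 0.3914 = 0.156059717796072
For no arbitrage the full-cycle product must be 1, so the missing rate is 1 / 0.156059717796072 ≈ 6.407803.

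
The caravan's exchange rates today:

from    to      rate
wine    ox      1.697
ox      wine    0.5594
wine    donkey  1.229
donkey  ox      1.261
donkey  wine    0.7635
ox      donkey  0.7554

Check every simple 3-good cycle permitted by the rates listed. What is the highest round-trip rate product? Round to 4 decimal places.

0.9787

ox→donkey→wine→ox: 0.7554 × 0.7635 × 1.697 = 0.97874
ox→wine→donkey→ox: 0.5594 × 1.229 × 1.261 = 0.86694
Maximum is ox→donkey→wine→ox at 0.9787; no arbitrage — every cycle loses value.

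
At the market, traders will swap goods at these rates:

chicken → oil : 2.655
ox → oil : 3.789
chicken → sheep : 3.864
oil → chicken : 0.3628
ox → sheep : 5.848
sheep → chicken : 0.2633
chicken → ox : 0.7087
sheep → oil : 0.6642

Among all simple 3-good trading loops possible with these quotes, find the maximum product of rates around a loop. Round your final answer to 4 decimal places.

1.0912

sheep→chicken→ox→sheep: 0.2633 × 0.7087 × 5.848 = 1.09124
chicken→ox→oil→chicken: 0.7087 × 3.789 × 0.3628 = 0.97421
sheep→oil→chicken→sheep: 0.6642 × 0.3628 × 3.864 = 0.93111
Maximum is sheep→chicken→ox→sheep at 1.0912; arbitrage exists.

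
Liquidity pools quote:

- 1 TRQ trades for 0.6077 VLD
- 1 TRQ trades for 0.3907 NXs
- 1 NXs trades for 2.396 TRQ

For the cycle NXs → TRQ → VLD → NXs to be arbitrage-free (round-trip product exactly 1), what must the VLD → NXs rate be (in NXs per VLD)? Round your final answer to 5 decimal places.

0.68679

Known legs of the cycle: 2.396 × 0.6077 = 1.4560492
For no arbitrage the full-cycle product must be 1, so the missing rate is 1 / 1.4560492 ≈ 0.6867900.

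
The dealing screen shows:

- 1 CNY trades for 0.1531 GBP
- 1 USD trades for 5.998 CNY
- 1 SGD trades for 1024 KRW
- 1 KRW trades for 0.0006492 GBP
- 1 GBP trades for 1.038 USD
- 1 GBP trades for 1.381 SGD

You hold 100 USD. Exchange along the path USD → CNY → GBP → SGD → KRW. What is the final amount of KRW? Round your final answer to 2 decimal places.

100 USD × 5.998 = 599.8 CNY
599.8 CNY × 0.1531 = 91.82938 GBP
91.82938 GBP × 1.381 = 126.81637378 SGD
126.81637378 SGD × 1024 = 129859.96675072 KRW

129859.97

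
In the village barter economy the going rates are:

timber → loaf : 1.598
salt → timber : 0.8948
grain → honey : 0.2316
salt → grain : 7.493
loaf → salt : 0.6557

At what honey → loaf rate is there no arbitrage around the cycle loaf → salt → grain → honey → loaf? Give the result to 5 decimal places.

Known legs of the cycle: 0.6557 × 7.493 × 0.2316 = 1.13788787916
For no arbitrage the full-cycle product must be 1, so the missing rate is 1 / 1.13788787916 ≈ 0.8788212.

0.87882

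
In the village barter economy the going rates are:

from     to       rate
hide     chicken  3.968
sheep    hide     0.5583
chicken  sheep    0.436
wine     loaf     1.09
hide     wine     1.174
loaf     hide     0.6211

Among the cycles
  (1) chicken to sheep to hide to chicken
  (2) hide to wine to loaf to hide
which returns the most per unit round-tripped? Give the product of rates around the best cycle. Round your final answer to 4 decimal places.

(1) 0.436 × 0.5583 × 3.968 = 0.96589
(2) 1.174 × 1.09 × 0.6211 = 0.79480
Highest is cycle (1) at 0.9659 (≤1, no arbitrage).

0.9659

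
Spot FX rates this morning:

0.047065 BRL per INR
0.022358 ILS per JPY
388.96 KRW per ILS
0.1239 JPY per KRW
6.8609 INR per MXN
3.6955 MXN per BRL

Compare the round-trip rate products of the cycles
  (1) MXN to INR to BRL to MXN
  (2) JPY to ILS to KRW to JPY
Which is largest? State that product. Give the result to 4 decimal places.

1.1933

(1) 6.8609 × 0.047065 × 3.6955 = 1.19331
(2) 0.022358 × 388.96 × 0.1239 = 1.07748
Highest is cycle (1) at 1.1933 (>1, arbitrage).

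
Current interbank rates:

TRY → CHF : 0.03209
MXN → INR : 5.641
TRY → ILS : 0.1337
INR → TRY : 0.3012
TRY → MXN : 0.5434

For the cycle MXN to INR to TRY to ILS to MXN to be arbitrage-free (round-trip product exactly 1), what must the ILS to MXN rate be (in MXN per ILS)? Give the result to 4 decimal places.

4.4021

Known legs of the cycle: 5.641 × 0.3012 × 0.1337 = 0.22716555204
For no arbitrage the full-cycle product must be 1, so the missing rate is 1 / 0.22716555204 ≈ 4.402076.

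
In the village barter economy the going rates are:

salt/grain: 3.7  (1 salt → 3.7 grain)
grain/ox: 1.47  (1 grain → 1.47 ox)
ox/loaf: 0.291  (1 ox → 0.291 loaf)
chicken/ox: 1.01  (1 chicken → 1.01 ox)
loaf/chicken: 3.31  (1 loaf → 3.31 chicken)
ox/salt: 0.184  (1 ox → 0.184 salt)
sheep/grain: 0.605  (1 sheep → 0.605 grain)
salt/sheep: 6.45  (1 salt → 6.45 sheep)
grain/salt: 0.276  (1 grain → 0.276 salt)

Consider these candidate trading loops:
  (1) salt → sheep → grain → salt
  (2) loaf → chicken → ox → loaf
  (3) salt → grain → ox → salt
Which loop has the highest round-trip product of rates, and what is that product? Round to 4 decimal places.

(1) 6.45 × 0.605 × 0.276 = 1.07702
(2) 3.31 × 1.01 × 0.291 = 0.97284
(3) 3.7 × 1.47 × 0.184 = 1.00078
Highest is cycle (1) at 1.0770 (>1, arbitrage).

1.0770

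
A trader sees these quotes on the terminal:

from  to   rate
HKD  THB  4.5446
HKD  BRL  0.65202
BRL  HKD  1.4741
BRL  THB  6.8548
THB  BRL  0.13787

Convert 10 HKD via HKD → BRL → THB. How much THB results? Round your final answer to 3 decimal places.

10 HKD × 0.65202 = 6.5202 BRL
6.5202 BRL × 6.8548 = 44.69466696 THB

44.695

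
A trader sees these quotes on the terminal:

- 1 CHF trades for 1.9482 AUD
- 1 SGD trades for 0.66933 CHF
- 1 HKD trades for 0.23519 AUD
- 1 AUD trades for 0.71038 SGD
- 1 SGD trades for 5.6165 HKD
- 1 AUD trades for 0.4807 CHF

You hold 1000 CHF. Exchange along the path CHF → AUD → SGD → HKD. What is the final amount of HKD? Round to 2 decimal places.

1000 CHF × 1.9482 = 1948.2 AUD
1948.2 AUD × 0.71038 = 1383.962316 SGD
1383.962316 SGD × 5.6165 = 7773.024347814 HKD

7773.02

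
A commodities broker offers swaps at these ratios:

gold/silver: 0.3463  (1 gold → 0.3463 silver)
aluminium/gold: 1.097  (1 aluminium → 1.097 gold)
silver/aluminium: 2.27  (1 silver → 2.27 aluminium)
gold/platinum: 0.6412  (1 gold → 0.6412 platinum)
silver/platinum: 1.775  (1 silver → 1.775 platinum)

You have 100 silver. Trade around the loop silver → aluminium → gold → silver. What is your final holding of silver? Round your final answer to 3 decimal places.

100 silver × 2.27 = 227 aluminium
227 aluminium × 1.097 = 249.019 gold
249.019 gold × 0.3463 = 86.2352797 silver

86.235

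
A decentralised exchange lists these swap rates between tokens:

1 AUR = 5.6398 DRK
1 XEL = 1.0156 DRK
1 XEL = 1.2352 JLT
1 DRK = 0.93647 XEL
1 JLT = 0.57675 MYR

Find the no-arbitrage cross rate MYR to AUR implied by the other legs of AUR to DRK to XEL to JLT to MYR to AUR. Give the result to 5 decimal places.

Known legs of the cycle: 5.6398 × 0.93647 × 1.2352 × 0.57675 = 3.7625515480800096
For no arbitrage the full-cycle product must be 1, so the missing rate is 1 / 3.7625515480800096 ≈ 0.2657771.

0.26578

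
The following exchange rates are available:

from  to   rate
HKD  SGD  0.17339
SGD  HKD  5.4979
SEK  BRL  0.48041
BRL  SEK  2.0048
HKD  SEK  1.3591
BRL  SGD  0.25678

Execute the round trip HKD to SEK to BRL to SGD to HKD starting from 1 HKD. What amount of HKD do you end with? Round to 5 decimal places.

1 HKD × 1.3591 = 1.3591 SEK
1.3591 SEK × 0.48041 = 0.652925231 BRL
0.652925231 BRL × 0.25678 = 0.16765814081618 SGD
0.16765814081618 SGD × 5.4979 = 0.921767692393276022 HKD

0.92177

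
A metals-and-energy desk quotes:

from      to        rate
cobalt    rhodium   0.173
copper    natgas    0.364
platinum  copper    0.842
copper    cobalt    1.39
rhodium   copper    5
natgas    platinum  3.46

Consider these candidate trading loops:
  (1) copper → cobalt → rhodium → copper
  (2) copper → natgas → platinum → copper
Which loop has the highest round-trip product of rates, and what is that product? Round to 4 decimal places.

(1) 1.39 × 0.173 × 5 = 1.20235
(2) 0.364 × 3.46 × 0.842 = 1.06045
Highest is cycle (1) at 1.2024 (>1, arbitrage).

1.2024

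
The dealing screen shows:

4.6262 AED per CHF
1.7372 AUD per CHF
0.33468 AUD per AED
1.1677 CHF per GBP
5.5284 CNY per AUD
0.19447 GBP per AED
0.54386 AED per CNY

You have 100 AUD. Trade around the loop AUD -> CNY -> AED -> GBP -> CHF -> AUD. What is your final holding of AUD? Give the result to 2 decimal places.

100 AUD × 5.5284 = 552.84 CNY
552.84 CNY × 0.54386 = 300.6675624 AED
300.6675624 AED × 0.19447 = 58.470820859928 GBP
58.470820859928 GBP × 1.1677 = 68.2763775181379256 CHF
68.2763775181379256 CHF × 1.7372 = 118.60972302450920435232 AUD

118.61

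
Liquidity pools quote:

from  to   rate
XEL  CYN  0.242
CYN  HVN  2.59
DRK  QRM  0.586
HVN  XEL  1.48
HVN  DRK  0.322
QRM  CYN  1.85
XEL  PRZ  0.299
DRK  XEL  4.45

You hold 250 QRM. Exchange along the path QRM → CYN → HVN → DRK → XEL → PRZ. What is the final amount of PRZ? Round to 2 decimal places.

250 QRM × 1.85 = 462.5 CYN
462.5 CYN × 2.59 = 1197.875 HVN
1197.875 HVN × 0.322 = 385.71575 DRK
385.71575 DRK × 4.45 = 1716.4350875 XEL
1716.4350875 XEL × 0.299 = 513.2140911625 PRZ

513.21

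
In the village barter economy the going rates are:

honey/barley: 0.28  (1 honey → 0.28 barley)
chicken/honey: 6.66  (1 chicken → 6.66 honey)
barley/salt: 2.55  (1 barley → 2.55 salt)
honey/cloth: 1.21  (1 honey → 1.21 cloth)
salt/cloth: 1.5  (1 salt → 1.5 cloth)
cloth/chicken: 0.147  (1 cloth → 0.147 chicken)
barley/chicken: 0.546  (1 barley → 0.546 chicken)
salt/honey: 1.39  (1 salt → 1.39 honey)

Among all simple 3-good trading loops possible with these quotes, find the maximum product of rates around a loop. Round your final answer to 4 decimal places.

chicken→honey→cloth→chicken: 6.66 × 1.21 × 0.147 = 1.18461
chicken→honey→barley→chicken: 6.66 × 0.28 × 0.546 = 1.01818
honey→barley→salt→honey: 0.28 × 2.55 × 1.39 = 0.99246
Maximum is chicken→honey→cloth→chicken at 1.1846; arbitrage exists.

1.1846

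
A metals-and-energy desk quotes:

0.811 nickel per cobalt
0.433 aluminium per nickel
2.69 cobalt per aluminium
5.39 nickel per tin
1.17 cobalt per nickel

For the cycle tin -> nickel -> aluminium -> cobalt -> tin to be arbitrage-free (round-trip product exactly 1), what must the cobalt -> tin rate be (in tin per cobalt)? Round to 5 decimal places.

Known legs of the cycle: 5.39 × 0.433 × 2.69 = 6.2781103
For no arbitrage the full-cycle product must be 1, so the missing rate is 1 / 6.2781103 ≈ 0.1592836.

0.15928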